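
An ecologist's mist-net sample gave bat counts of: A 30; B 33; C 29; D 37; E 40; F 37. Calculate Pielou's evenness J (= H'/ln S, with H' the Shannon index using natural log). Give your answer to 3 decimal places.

0.996

Total N = 30+33+29+37+40+37 = 206, so the proportions are 0.14563, 0.16019, 0.14078, 0.17961, 0.19417, 0.17961 (working shown to 5 dp, full precision carried).
H' = −Σ pᵢ ln pᵢ = −((-0.28058) + (-0.29337) + (-0.27600) + (-0.30839) + (-0.31825) + (-0.30839)) = 1.78499.
With S = 6 species, ln S = 1.79176, so J = 1.78499/1.79176 = 0.99622, i.e. 0.996 to 3 decimal places.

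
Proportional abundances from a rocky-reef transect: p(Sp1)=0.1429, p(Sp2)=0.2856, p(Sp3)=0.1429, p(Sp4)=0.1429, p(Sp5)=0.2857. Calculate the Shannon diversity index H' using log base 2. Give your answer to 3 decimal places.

2.236

Each pᵢ log₂ pᵢ term (working shown to 5 dp, full precision carried): 0.1429×(-2.80692)=-0.40111, 0.2856×(-1.80793)=-0.51635, 0.1429×(-2.80692)=-0.40111, 0.1429×(-2.80692)=-0.40111, 0.2857×(-1.80743)=-0.51638.
Sum = -2.23605, so H' = 2.236.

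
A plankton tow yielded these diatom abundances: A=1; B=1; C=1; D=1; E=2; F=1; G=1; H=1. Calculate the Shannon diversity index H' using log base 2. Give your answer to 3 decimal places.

Total N = 1+1+1+1+2+1+1+1 = 9, so the proportions are 0.11111, 0.11111, 0.11111, 0.11111, 0.22222, 0.11111, 0.11111, 0.11111 (working shown to 5 dp, full precision carried).
Each pᵢ log₂ pᵢ term: 0.11111×(-3.16993)=-0.35221, 0.11111×(-3.16993)=-0.35221, 0.11111×(-3.16993)=-0.35221, 0.11111×(-3.16993)=-0.35221, 0.22222×(-2.16993)=-0.48221, 0.11111×(-3.16993)=-0.35221, 0.11111×(-3.16993)=-0.35221, 0.11111×(-3.16993)=-0.35221.
Sum = -2.94770, so H' = 2.948.

2.948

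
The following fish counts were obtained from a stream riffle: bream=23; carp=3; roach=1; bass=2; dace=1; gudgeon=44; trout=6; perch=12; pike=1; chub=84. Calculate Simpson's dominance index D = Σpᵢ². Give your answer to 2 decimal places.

Total N = 23+3+1+2+1+44+6+12+1+84 = 177, so the proportions are 0.1299, 0.0169, 0.0056, 0.0113, 0.0056, 0.2486, 0.0339, 0.0678, 0.0056, 0.4746 (working shown to 4 dp, full precision carried).
D = 0.1299² + 0.0169² + 0.0056² + 0.0113² + 0.0056² + 0.2486² + 0.0339² + 0.0678² + 0.0056² + 0.4746² = 0.0169 + 0.0003 + 0.0000 + 0.0001 + 0.0000 + 0.0618 + 0.0011 + 0.0046 + 0.0000 + 0.2252 = 0.3102.
To 2 decimal places, D = 0.31.

0.31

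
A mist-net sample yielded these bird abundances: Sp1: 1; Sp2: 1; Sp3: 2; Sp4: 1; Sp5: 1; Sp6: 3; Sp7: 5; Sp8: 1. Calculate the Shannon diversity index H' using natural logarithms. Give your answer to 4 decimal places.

Total N = 1+1+2+1+1+3+5+1 = 15, so the proportions are 0.066667, 0.066667, 0.133333, 0.066667, 0.066667, 0.2, 0.333333, 0.066667 (working shown to 6 dp, full precision carried).
Each pᵢ ln pᵢ term: 0.066667×(-2.708050)=-0.180537, 0.066667×(-2.708050)=-0.180537, 0.133333×(-2.014903)=-0.268654, 0.066667×(-2.708050)=-0.180537, 0.066667×(-2.708050)=-0.180537, 0.2×(-1.609438)=-0.321888, 0.333333×(-1.098612)=-0.366204, 0.066667×(-2.708050)=-0.180537.
Sum = -1.859429, so H' = 1.8594.

1.8594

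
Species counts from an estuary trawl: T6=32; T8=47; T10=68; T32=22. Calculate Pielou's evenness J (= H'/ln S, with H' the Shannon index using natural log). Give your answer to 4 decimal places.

Total N = 32+47+68+22 = 169, so the proportions are 0.189349, 0.278107, 0.402367, 0.130178 (working shown to 6 dp, full precision carried).
H' = −Σ pᵢ ln pᵢ = −((-0.315108) + (-0.355907) + (-0.366311) + (-0.265413)) = 1.302739.
With S = 4 species, ln S = 1.386294, so J = 1.302739/1.386294 = 0.939728, i.e. 0.9397 to 4 decimal places.

0.9397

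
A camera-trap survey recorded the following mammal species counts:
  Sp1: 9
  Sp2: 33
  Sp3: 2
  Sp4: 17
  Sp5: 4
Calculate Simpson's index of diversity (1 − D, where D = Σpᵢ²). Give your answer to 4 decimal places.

Total N = 9+33+2+17+4 = 65, so the proportions are 0.138462, 0.507692, 0.030769, 0.261538, 0.061538 (working shown to 6 dp, full precision carried).
D = 0.138462² + 0.507692² + 0.030769² + 0.261538² + 0.061538² = 0.019172 + 0.257751 + 0.000947 + 0.068402 + 0.003787 = 0.350059.
So 1 − D = 0.649941, i.e. 0.6499 to 4 decimal places.

0.6499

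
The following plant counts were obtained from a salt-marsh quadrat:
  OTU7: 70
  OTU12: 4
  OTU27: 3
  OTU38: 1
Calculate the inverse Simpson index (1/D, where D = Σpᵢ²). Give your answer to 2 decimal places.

Total N = 70+4+3+1 = 78, so the proportions are 0.89744, 0.05128, 0.03846, 0.01282 (working shown to 5 dp, full precision carried).
D = 0.89744² + 0.05128² + 0.03846² + 0.01282² = 0.80539 + 0.00263 + 0.00148 + 0.00016 = 0.80966.
So 1/D = 1.2351, i.e. 1.24 to 2 decimal places.

1.24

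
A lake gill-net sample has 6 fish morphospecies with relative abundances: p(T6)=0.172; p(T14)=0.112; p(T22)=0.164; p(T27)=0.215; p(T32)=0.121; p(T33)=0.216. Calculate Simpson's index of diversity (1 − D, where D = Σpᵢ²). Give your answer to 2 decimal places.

0.82

D = 0.172² + 0.112² + 0.164² + 0.215² + 0.121² + 0.216² = 0.0296 + 0.0125 + 0.0269 + 0.0462 + 0.0146 + 0.0467 = 0.1765 (working shown to 4 dp, full precision carried).
So 1 − D = 0.8235, i.e. 0.82 to 2 decimal places.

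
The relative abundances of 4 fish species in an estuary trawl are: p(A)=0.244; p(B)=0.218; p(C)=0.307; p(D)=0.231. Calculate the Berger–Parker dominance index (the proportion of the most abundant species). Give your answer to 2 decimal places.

0.31

The largest proportion is 0.307, i.e. d = 0.31 to 2 decimal places.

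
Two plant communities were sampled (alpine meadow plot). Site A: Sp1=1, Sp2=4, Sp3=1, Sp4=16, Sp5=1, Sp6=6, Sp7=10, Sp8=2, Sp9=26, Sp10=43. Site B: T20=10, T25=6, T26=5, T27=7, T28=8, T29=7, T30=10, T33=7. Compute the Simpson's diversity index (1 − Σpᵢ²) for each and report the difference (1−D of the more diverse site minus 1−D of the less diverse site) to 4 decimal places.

Site A: N=110, proportions 0.009091, 0.036364, 0.009091, 0.145455, 0.009091, 0.054545, 0.090909, 0.018182, 0.236364, 0.390909, giving 1−D = 0.757025 (working shown to 6 dp, full precision carried).
Site B: N=60, proportions 0.166667, 0.1, 0.083333, 0.116667, 0.133333, 0.116667, 0.166667, 0.116667, giving 1−D = 0.868889.
Difference = |0.757025 − 0.868889| = 0.111864, i.e. 0.1119 to 4 decimal places.

0.1119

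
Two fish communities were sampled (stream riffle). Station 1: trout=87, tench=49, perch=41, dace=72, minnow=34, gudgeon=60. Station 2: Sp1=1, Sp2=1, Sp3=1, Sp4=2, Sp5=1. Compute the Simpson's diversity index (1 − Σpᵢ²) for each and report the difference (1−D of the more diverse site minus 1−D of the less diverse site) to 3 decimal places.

0.039

Station 1: N=343, proportions 0.25364, 0.14286, 0.11953, 0.20991, 0.09913, 0.17493, giving 1−D = 0.81648 (working shown to 5 dp, full precision carried).
Station 2: N=6, proportions 0.16667, 0.16667, 0.16667, 0.33333, 0.16667, giving 1−D = 0.77778.
Difference = |0.81648 − 0.77778| = 0.03870, i.e. 0.039 to 3 decimal places.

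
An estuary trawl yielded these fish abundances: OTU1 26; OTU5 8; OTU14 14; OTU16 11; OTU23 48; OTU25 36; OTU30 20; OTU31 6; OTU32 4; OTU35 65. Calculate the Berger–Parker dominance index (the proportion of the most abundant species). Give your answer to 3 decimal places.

0.273

Total N = 26+8+14+11+48+36+20+6+4+65 = 238, so the proportions are 0.10924, 0.03361, 0.05882, 0.04622, 0.20168, 0.15126, 0.08403, 0.02521, 0.01681, 0.27311 (working shown to 5 dp, full precision carried).
The largest proportion is 0.27311, i.e. d = 0.273 to 3 decimal places.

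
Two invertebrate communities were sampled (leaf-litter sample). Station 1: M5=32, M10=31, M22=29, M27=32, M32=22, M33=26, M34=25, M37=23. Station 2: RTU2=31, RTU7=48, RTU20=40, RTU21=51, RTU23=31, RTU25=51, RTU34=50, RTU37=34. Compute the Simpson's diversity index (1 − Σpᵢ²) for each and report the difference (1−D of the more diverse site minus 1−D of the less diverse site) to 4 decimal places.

Station 1: N=220, proportions 0.1454545, 0.1409091, 0.1318182, 0.1454545, 0.1, 0.1181818, 0.1136364, 0.1045455, giving 1−D = 0.8726446 (working shown to 7 dp, full precision carried).
Station 2: N=336, proportions 0.0922619, 0.1428571, 0.1190476, 0.1517857, 0.0922619, 0.1517857, 0.1488095, 0.1011905, giving 1−D = 0.8699334.
Difference = |0.8726446 − 0.8699334| = 0.0027112, i.e. 0.0027 to 4 decimal places.

0.0027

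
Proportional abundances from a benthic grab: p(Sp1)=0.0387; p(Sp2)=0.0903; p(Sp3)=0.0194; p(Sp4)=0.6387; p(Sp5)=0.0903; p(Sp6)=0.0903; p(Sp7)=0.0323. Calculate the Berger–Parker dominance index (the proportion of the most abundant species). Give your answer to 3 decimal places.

The largest proportion is 0.6387, i.e. d = 0.639 to 3 decimal places.

0.639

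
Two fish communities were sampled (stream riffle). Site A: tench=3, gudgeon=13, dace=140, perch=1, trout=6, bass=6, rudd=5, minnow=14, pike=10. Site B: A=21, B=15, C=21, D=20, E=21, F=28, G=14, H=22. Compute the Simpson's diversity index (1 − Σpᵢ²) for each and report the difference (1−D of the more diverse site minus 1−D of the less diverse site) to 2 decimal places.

Site A: N=198, proportions 0.0152, 0.0657, 0.7071, 0.0051, 0.0303, 0.0303, 0.0253, 0.0707, 0.0505, giving 1−D = 0.4855 (working shown to 4 dp, full precision carried).
Site B: N=162, proportions 0.1296, 0.0926, 0.1296, 0.1235, 0.1296, 0.1728, 0.0864, 0.1358, giving 1−D = 0.8700.
Difference = |0.4855 − 0.8700| = 0.3845, i.e. 0.38 to 2 decimal places.

0.38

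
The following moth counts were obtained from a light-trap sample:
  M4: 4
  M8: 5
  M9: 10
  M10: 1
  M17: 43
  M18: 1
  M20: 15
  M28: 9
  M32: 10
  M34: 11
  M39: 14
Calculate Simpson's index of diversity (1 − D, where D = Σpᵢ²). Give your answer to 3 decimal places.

Total N = 4+5+10+1+43+1+15+9+10+11+14 = 123, so the proportions are 0.03252, 0.04065, 0.0813, 0.00813, 0.34959, 0.00813, 0.12195, 0.07317, 0.0813, 0.08943, 0.11382 (working shown to 5 dp, full precision carried).
D = 0.03252² + 0.04065² + 0.0813² + 0.00813² + 0.34959² + 0.00813² + 0.12195² + 0.07317² + 0.0813² + 0.08943² + 0.11382² = 0.00106 + 0.00165 + 0.00661 + 0.00007 + 0.12222 + 0.00007 + 0.01487 + 0.00535 + 0.00661 + 0.00800 + 0.01296 = 0.17946.
So 1 − D = 0.82054, i.e. 0.821 to 3 decimal places.

0.821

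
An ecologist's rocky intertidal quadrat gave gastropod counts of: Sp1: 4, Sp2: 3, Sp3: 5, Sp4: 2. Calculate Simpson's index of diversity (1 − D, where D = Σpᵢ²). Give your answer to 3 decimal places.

Total N = 4+3+5+2 = 14, so the proportions are 0.28571, 0.21429, 0.35714, 0.14286 (working shown to 5 dp, full precision carried).
D = 0.28571² + 0.21429² + 0.35714² + 0.14286² = 0.08163 + 0.04592 + 0.12755 + 0.02041 = 0.27551.
So 1 − D = 0.72449, i.e. 0.724 to 3 decimal places.

0.724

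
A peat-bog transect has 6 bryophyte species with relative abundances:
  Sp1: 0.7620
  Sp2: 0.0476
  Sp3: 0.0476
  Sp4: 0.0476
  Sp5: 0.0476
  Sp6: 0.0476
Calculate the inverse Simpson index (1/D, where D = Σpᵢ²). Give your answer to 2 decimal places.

D = 0.762² + 0.0476² + 0.0476² + 0.0476² + 0.0476² + 0.0476² = 0.58064 + 0.00227 + 0.00227 + 0.00227 + 0.00227 + 0.00227 = 0.59197 (working shown to 5 dp, full precision carried).
So 1/D = 1.6893, i.e. 1.69 to 2 decimal places.

1.69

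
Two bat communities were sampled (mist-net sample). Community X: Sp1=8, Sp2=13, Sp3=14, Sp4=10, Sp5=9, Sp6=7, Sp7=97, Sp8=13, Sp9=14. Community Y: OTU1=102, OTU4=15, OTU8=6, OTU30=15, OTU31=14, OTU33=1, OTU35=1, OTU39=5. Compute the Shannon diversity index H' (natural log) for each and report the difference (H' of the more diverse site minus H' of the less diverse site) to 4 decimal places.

0.4265

Community X: N=185, proportions 0.043243, 0.07027, 0.075676, 0.054054, 0.048649, 0.037838, 0.524324, 0.07027, 0.075676, giving H' = 1.666912 (working shown to 6 dp, full precision carried).
Community Y: N=159, proportions 0.641509, 0.09434, 0.037736, 0.09434, 0.08805, 0.006289, 0.006289, 0.031447, giving H' = 1.240393.
Difference = |1.666912 − 1.240393| = 0.426519, i.e. 0.4265 to 4 decimal places.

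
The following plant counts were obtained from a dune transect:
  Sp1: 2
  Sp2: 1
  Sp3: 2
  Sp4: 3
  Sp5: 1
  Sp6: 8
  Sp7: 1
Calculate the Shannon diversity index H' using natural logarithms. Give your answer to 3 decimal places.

Total N = 2+1+2+3+1+8+1 = 18, so the proportions are 0.11111, 0.05556, 0.11111, 0.16667, 0.05556, 0.44444, 0.05556 (working shown to 5 dp, full precision carried).
Each pᵢ ln pᵢ term: 0.11111×(-2.19722)=-0.24414, 0.05556×(-2.89037)=-0.16058, 0.11111×(-2.19722)=-0.24414, 0.16667×(-1.79176)=-0.29863, 0.05556×(-2.89037)=-0.16058, 0.44444×(-0.81093)=-0.36041, 0.05556×(-2.89037)=-0.16058.
Sum = -1.62904, so H' = 1.629.

1.629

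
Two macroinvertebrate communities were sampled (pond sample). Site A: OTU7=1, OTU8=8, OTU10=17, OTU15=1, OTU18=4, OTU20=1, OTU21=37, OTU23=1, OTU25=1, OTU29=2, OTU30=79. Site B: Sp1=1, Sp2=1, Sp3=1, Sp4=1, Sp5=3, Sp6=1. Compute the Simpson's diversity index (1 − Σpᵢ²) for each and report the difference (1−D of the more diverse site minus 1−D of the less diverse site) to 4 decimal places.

0.1270

Site A: N=152, proportions 0.006579, 0.052632, 0.111842, 0.006579, 0.026316, 0.006579, 0.243421, 0.006579, 0.006579, 0.013158, 0.519737, giving 1−D = 0.654259 (working shown to 6 dp, full precision carried).
Site B: N=8, proportions 0.125, 0.125, 0.125, 0.125, 0.375, 0.125, giving 1−D = 0.781250.
Difference = |0.654259 − 0.781250| = 0.126991, i.e. 0.1270 to 4 decimal places.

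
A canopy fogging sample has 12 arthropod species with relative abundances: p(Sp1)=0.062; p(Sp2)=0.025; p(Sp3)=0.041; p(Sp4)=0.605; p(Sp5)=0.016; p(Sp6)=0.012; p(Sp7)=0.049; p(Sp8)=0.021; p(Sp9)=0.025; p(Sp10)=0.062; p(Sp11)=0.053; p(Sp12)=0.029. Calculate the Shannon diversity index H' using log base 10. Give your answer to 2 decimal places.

0.68

Each pᵢ log₁₀ pᵢ term (working shown to 4 dp, full precision carried): 0.062×(-1.2076)=-0.0749, 0.025×(-1.6021)=-0.0401, 0.041×(-1.3872)=-0.0569, 0.605×(-0.2182)=-0.1320, 0.016×(-1.7959)=-0.0287, 0.012×(-1.9208)=-0.0230, 0.049×(-1.3098)=-0.0642, 0.021×(-1.6778)=-0.0352, 0.025×(-1.6021)=-0.0401, 0.062×(-1.2076)=-0.0749, 0.053×(-1.2757)=-0.0676, 0.029×(-1.5376)=-0.0446.
Sum = -0.6822, so H' = 0.68.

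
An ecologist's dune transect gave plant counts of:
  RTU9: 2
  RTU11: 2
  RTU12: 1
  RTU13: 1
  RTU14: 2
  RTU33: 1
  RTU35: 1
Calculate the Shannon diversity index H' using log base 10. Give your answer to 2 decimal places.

0.82

Total N = 2+2+1+1+2+1+1 = 10, so the proportions are 0.2, 0.2, 0.1, 0.1, 0.2, 0.1, 0.1 (working shown to 4 dp, full precision carried).
Each pᵢ log₁₀ pᵢ term: 0.2×(-0.6990)=-0.1398, 0.2×(-0.6990)=-0.1398, 0.1×(-1.0000)=-0.1000, 0.1×(-1.0000)=-0.1000, 0.2×(-0.6990)=-0.1398, 0.1×(-1.0000)=-0.1000, 0.1×(-1.0000)=-0.1000.
Sum = -0.8194, so H' = 0.82.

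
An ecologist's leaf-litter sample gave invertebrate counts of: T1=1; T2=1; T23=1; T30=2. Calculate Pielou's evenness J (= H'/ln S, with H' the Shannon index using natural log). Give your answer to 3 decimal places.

Total N = 1+1+1+2 = 5, so the proportions are 0.2, 0.2, 0.2, 0.4 (working shown to 5 dp, full precision carried).
H' = −Σ pᵢ ln pᵢ = −((-0.32189) + (-0.32189) + (-0.32189) + (-0.36652)) = 1.33218.
With S = 4 species, ln S = 1.38629, so J = 1.33218/1.38629 = 0.96096, i.e. 0.961 to 3 decimal places.

0.961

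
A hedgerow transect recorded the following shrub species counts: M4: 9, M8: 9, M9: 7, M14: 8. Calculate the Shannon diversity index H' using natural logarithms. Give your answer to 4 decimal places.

1.3811

Total N = 9+9+7+8 = 33, so the proportions are 0.272727, 0.272727, 0.212121, 0.242424 (working shown to 6 dp, full precision carried).
Each pᵢ ln pᵢ term: 0.272727×(-1.299283)=-0.354350, 0.272727×(-1.299283)=-0.354350, 0.212121×(-1.550597)=-0.328915, 0.242424×(-1.417066)=-0.343531.
Sum = -1.381146, so H' = 1.3811.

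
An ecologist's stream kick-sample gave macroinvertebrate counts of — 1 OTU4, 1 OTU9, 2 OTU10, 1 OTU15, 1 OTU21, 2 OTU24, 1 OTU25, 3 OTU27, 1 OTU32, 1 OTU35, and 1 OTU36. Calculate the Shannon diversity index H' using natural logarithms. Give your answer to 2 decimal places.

Total N = 1+1+2+1+1+2+1+3+1+1+1 = 15, so the proportions are 0.0667, 0.0667, 0.1333, 0.0667, 0.0667, 0.1333, 0.0667, 0.2, 0.0667, 0.0667, 0.0667 (working shown to 4 dp, full precision carried).
Each pᵢ ln pᵢ term: 0.0667×(-2.7081)=-0.1805, 0.0667×(-2.7081)=-0.1805, 0.1333×(-2.0149)=-0.2687, 0.0667×(-2.7081)=-0.1805, 0.0667×(-2.7081)=-0.1805, 0.1333×(-2.0149)=-0.2687, 0.0667×(-2.7081)=-0.1805, 0.2×(-1.6094)=-0.3219, 0.0667×(-2.7081)=-0.1805, 0.0667×(-2.7081)=-0.1805, 0.0667×(-2.7081)=-0.1805.
Sum = -2.3035, so H' = 2.30.

2.30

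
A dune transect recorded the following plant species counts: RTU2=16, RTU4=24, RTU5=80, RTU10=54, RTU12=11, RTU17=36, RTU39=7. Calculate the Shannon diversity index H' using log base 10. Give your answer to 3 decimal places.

Total N = 16+24+80+54+11+36+7 = 228, so the proportions are 0.07018, 0.10526, 0.35088, 0.23684, 0.04825, 0.15789, 0.0307 (working shown to 5 dp, full precision carried).
Each pᵢ log₁₀ pᵢ term: 0.07018×(-1.15381)=-0.08097, 0.10526×(-0.97772)=-0.10292, 0.35088×(-0.45484)=-0.15959, 0.23684×(-0.62554)=-0.14815, 0.04825×(-1.31654)=-0.06352, 0.15789×(-0.80163)=-0.12657, 0.0307×(-1.51284)=-0.04645.
Sum = -0.72817, so H' = 0.728.

0.728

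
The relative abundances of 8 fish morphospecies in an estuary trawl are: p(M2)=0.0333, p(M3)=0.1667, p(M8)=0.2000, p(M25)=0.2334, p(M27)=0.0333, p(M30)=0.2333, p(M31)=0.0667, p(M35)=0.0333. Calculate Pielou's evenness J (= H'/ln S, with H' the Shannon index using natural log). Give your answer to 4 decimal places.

H' = −Σ pᵢ ln pᵢ = −((-0.113293) + (-0.298653) + (-0.321888) + (-0.339597) + (-0.113293) + (-0.339552) + (-0.180594) + (-0.113293)) = 1.820163 (working shown to 6 dp, full precision carried).
With S = 8 species, ln S = 2.079442, so J = 1.820163/2.079442 = 0.875313, i.e. 0.8753 to 4 decimal places.

0.8753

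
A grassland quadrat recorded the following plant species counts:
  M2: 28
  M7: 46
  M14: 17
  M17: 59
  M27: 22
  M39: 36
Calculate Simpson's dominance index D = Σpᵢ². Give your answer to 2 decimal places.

0.20

Total N = 28+46+17+59+22+36 = 208, so the proportions are 0.1346, 0.2212, 0.0817, 0.2837, 0.1058, 0.1731 (working shown to 4 dp, full precision carried).
D = 0.1346² + 0.2212² + 0.0817² + 0.2837² + 0.1058² + 0.1731² = 0.0181 + 0.0489 + 0.0067 + 0.0805 + 0.0112 + 0.0300 = 0.1953.
To 2 decimal places, D = 0.20.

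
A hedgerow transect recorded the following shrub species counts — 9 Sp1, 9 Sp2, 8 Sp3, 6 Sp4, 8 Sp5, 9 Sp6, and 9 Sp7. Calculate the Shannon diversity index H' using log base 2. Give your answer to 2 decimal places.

Total N = 9+9+8+6+8+9+9 = 58, so the proportions are 0.1552, 0.1552, 0.1379, 0.1034, 0.1379, 0.1552, 0.1552 (working shown to 4 dp, full precision carried).
Each pᵢ log₂ pᵢ term: 0.1552×(-2.6881)=-0.4171, 0.1552×(-2.6881)=-0.4171, 0.1379×(-2.8580)=-0.3942, 0.1034×(-3.2730)=-0.3386, 0.1379×(-2.8580)=-0.3942, 0.1552×(-2.6881)=-0.4171, 0.1552×(-2.6881)=-0.4171.
Sum = -2.7954, so H' = 2.80.

2.80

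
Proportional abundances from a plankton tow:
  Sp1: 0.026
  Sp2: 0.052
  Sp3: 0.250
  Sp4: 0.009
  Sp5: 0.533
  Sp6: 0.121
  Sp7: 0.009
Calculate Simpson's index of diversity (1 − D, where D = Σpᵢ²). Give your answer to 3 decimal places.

D = 0.026² + 0.052² + 0.25² + 0.009² + 0.533² + 0.121² + 0.009² = 0.00068 + 0.00270 + 0.06250 + 0.00008 + 0.28409 + 0.01464 + 0.00008 = 0.36477 (working shown to 5 dp, full precision carried).
So 1 − D = 0.63523, i.e. 0.635 to 3 decimal places.

0.635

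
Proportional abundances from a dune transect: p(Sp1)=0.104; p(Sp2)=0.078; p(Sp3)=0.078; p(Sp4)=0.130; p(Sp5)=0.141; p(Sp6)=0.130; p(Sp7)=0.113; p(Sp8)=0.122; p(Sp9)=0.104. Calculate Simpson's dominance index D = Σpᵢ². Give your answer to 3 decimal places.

D = 0.104² + 0.078² + 0.078² + 0.13² + 0.141² + 0.13² + 0.113² + 0.122² + 0.104² = 0.01082 + 0.00608 + 0.00608 + 0.01690 + 0.01988 + 0.01690 + 0.01277 + 0.01488 + 0.01082 = 0.11513 (working shown to 5 dp, full precision carried).
To 3 decimal places, D = 0.115.

0.115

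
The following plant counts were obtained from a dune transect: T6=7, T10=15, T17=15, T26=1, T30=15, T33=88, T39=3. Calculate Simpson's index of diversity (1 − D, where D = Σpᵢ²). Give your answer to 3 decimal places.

Total N = 7+15+15+1+15+88+3 = 144, so the proportions are 0.04861, 0.10417, 0.10417, 0.00694, 0.10417, 0.61111, 0.02083 (working shown to 5 dp, full precision carried).
D = 0.04861² + 0.10417² + 0.10417² + 0.00694² + 0.10417² + 0.61111² + 0.02083² = 0.00236 + 0.01085 + 0.01085 + 0.00005 + 0.01085 + 0.37346 + 0.00043 = 0.40885.
So 1 − D = 0.59115, i.e. 0.591 to 3 decimal places.

0.591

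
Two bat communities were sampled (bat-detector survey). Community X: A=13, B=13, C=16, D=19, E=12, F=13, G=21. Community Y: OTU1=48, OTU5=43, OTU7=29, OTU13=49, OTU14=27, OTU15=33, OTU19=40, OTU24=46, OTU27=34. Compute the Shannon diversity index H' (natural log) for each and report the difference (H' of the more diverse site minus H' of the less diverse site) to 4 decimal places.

0.2521

Community X: N=107, proportions 0.121495, 0.121495, 0.149533, 0.17757, 0.11215, 0.121495, 0.196262, giving H' = 1.924300 (working shown to 6 dp, full precision carried).
Community Y: N=349, proportions 0.137536, 0.123209, 0.083095, 0.140401, 0.077364, 0.094556, 0.114613, 0.131805, 0.097421, giving H' = 2.176444.
Difference = |1.924300 − 2.176444| = 0.252144, i.e. 0.2521 to 4 decimal places.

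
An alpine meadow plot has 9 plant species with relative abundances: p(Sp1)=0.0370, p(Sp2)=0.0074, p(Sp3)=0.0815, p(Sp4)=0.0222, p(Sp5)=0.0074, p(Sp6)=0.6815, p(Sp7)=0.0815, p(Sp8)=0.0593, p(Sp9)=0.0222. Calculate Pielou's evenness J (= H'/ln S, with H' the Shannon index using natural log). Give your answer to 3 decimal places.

H' = −Σ pᵢ ln pᵢ = −((-0.12198) + (-0.03631) + (-0.20433) + (-0.08453) + (-0.03631) + (-0.26133) + (-0.20433) + (-0.16753) + (-0.08453)) = 1.20118 (working shown to 5 dp, full precision carried).
With S = 9 species, ln S = 2.19722, so J = 1.20118/2.19722 = 0.54668, i.e. 0.547 to 3 decimal places.

0.547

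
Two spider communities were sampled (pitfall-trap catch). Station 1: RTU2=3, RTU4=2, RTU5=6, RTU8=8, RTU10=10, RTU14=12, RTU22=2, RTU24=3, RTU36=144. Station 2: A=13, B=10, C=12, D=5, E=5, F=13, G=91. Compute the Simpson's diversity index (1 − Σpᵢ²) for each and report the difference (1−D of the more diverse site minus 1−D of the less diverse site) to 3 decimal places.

Station 1: N=190, proportions 0.0157895, 0.0105263, 0.0315789, 0.0421053, 0.0526316, 0.0631579, 0.0105263, 0.0157895, 0.7578947, giving 1−D = 0.4153463 (working shown to 7 dp, full precision carried).
Station 2: N=149, proportions 0.0872483, 0.0671141, 0.0805369, 0.033557, 0.033557, 0.0872483, 0.6107383, giving 1−D = 0.5985316.
Difference = |0.4153463 − 0.5985316| = 0.1831853, i.e. 0.183 to 3 decimal places.

0.183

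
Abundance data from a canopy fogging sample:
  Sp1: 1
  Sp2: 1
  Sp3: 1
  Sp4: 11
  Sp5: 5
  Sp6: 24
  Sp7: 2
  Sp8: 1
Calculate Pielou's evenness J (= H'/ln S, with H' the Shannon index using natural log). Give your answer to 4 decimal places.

Total N = 1+1+1+11+5+24+2+1 = 46, so the proportions are 0.021739, 0.021739, 0.021739, 0.23913, 0.108696, 0.521739, 0.043478, 0.021739 (working shown to 6 dp, full precision carried).
H' = −Σ pᵢ ln pᵢ = −((-0.083231) + (-0.083231) + (-0.083231) + (-0.342135) + (-0.241218) + (-0.339437) + (-0.136326) + (-0.083231)) = 1.392041.
With S = 8 species, ln S = 2.079442, so J = 1.392041/2.079442 = 0.669430, i.e. 0.6694 to 4 decimal places.

0.6694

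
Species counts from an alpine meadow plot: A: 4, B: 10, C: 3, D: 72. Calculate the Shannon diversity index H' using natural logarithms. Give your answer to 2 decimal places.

0.67

Total N = 4+10+3+72 = 89, so the proportions are 0.0449, 0.1124, 0.0337, 0.809 (working shown to 4 dp, full precision carried).
Each pᵢ ln pᵢ term: 0.0449×(-3.1023)=-0.1394, 0.1124×(-2.1861)=-0.2456, 0.0337×(-3.3900)=-0.1143, 0.809×(-0.2120)=-0.1715.
Sum = -0.6708, so H' = 0.67.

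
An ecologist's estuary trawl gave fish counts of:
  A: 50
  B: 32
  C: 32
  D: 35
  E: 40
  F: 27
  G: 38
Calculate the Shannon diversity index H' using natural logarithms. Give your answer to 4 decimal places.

1.9286

Total N = 50+32+32+35+40+27+38 = 254, so the proportions are 0.19685, 0.125984, 0.125984, 0.137795, 0.15748, 0.106299, 0.149606 (working shown to 6 dp, full precision carried).
Each pᵢ ln pᵢ term: 0.19685×(-1.625311)=-0.319943, 0.125984×(-2.071598)=-0.260989, 0.125984×(-2.071598)=-0.260989, 0.137795×(-1.981986)=-0.273108, 0.15748×(-1.848455)=-0.291095, 0.106299×(-2.241497)=-0.238269, 0.149606×(-1.899748)=-0.284214.
Sum = -1.928608, so H' = 1.9286.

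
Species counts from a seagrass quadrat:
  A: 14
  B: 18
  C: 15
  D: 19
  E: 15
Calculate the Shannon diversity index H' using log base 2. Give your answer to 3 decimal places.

2.312

Total N = 14+18+15+19+15 = 81, so the proportions are 0.17284, 0.22222, 0.18519, 0.23457, 0.18519 (working shown to 5 dp, full precision carried).
Each pᵢ log₂ pᵢ term: 0.17284×(-2.53250)=-0.43772, 0.22222×(-2.16993)=-0.48221, 0.18519×(-2.43296)=-0.45055, 0.23457×(-2.09192)=-0.49070, 0.18519×(-2.43296)=-0.45055.
Sum = -2.31171, so H' = 2.312.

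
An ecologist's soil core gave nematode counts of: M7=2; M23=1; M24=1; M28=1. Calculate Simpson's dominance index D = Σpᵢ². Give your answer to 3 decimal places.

0.280

Total N = 2+1+1+1 = 5, so the proportions are 0.4, 0.2, 0.2, 0.2 (working shown to 5 dp, full precision carried).
D = 0.4² + 0.2² + 0.2² + 0.2² = 0.16000 + 0.04000 + 0.04000 + 0.04000 = 0.28000.
To 3 decimal places, D = 0.280.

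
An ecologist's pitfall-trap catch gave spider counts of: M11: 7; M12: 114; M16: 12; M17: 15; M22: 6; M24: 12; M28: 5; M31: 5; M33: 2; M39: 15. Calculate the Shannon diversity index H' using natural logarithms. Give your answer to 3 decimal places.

Total N = 7+114+12+15+6+12+5+5+2+15 = 193, so the proportions are 0.03627, 0.59067, 0.06218, 0.07772, 0.03109, 0.06218, 0.02591, 0.02591, 0.01036, 0.07772 (working shown to 5 dp, full precision carried).
Each pᵢ ln pᵢ term: 0.03627×(-3.31678)=-0.12030, 0.59067×(-0.52649)=-0.31098, 0.06218×(-2.77778)=-0.17271, 0.07772×(-2.55464)=-0.19855, 0.03109×(-3.47093)=-0.10790, 0.06218×(-2.77778)=-0.17271, 0.02591×(-3.65325)=-0.09464, 0.02591×(-3.65325)=-0.09464, 0.01036×(-4.56954)=-0.04735, 0.07772×(-2.55464)=-0.19855.
Sum = -1.51835, so H' = 1.518.

1.518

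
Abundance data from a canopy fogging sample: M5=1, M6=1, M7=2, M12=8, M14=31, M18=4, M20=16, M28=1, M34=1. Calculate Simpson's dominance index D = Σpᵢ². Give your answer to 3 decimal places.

Total N = 1+1+2+8+31+4+16+1+1 = 65, so the proportions are 0.01538, 0.01538, 0.03077, 0.12308, 0.47692, 0.06154, 0.24615, 0.01538, 0.01538 (working shown to 5 dp, full precision carried).
D = 0.01538² + 0.01538² + 0.03077² + 0.12308² + 0.47692² + 0.06154² + 0.24615² + 0.01538² + 0.01538² = 0.00024 + 0.00024 + 0.00095 + 0.01515 + 0.22746 + 0.00379 + 0.06059 + 0.00024 + 0.00024 = 0.30888.
To 3 decimal places, D = 0.309.

0.309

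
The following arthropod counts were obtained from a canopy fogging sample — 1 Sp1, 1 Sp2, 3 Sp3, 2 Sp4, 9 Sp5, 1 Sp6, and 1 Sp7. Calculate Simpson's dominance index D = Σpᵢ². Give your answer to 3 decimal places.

0.302

Total N = 1+1+3+2+9+1+1 = 18, so the proportions are 0.05556, 0.05556, 0.16667, 0.11111, 0.5, 0.05556, 0.05556 (working shown to 5 dp, full precision carried).
D = 0.05556² + 0.05556² + 0.16667² + 0.11111² + 0.5² + 0.05556² + 0.05556² = 0.00309 + 0.00309 + 0.02778 + 0.01235 + 0.25000 + 0.00309 + 0.00309 = 0.30247.
To 3 decimal places, D = 0.302.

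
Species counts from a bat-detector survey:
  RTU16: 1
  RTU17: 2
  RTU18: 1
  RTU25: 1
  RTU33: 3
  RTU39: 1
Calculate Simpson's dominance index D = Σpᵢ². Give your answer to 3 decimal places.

0.210

Total N = 1+2+1+1+3+1 = 9, so the proportions are 0.11111, 0.22222, 0.11111, 0.11111, 0.33333, 0.11111 (working shown to 5 dp, full precision carried).
D = 0.11111² + 0.22222² + 0.11111² + 0.11111² + 0.33333² + 0.11111² = 0.01235 + 0.04938 + 0.01235 + 0.01235 + 0.11111 + 0.01235 = 0.20988.
To 3 decimal places, D = 0.210.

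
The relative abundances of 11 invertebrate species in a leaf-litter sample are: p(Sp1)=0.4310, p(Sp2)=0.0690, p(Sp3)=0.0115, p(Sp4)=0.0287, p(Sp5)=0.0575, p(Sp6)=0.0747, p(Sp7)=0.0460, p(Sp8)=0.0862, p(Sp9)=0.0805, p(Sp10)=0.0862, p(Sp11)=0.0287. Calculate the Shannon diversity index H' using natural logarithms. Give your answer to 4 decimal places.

Each pᵢ ln pᵢ term (working shown to 6 dp, full precision carried): 0.431×(-0.841647)=-0.362750, 0.069×(-2.673649)=-0.184482, 0.0115×(-4.465408)=-0.051352, 0.0287×(-3.550858)=-0.101910, 0.0575×(-2.855970)=-0.164218, 0.0747×(-2.594275)=-0.193792, 0.046×(-3.079114)=-0.141639, 0.0862×(-2.451085)=-0.211284, 0.0805×(-2.519498)=-0.202820, 0.0862×(-2.451085)=-0.211284, 0.0287×(-3.550858)=-0.101910.
Sum = -1.927440, so H' = 1.9274.

1.9274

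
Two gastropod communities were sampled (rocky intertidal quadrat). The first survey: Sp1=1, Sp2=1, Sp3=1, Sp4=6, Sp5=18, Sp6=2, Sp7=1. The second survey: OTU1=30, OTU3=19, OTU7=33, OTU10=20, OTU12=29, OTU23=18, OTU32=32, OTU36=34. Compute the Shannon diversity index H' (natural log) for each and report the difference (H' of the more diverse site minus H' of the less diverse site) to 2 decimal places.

0.79

The first survey: N=30, proportions 0.0333, 0.0333, 0.0333, 0.2, 0.6, 0.0667, 0.0333, giving H' = 1.2624 (working shown to 4 dp, full precision carried).
The second survey: N=215, proportions 0.1395, 0.0884, 0.1535, 0.093, 0.1349, 0.0837, 0.1488, 0.1581, giving H' = 2.0508.
Difference = |1.2624 − 2.0508| = 0.7884, i.e. 0.79 to 2 decimal places.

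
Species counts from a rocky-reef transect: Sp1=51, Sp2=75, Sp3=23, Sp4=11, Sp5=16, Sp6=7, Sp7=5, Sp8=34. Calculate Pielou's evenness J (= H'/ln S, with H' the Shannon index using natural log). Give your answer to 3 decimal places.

Total N = 51+75+23+11+16+7+5+34 = 222, so the proportions are 0.22973, 0.33784, 0.1036, 0.04955, 0.07207, 0.03153, 0.02252, 0.15315 (working shown to 5 dp, full precision carried).
H' = −Σ pᵢ ln pᵢ = −((-0.33790) + (-0.36662) + (-0.23489) + (-0.14889) + (-0.18956) + (-0.10900) + (-0.08543) + (-0.28736)) = 1.75964.
With S = 8 species, ln S = 2.07944, so J = 1.75964/2.07944 = 0.84621, i.e. 0.846 to 3 decimal places.

0.846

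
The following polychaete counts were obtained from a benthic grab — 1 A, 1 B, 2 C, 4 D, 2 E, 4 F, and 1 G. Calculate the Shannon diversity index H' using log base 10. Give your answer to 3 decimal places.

Total N = 1+1+2+4+2+4+1 = 15, so the proportions are 0.06667, 0.06667, 0.13333, 0.26667, 0.13333, 0.26667, 0.06667 (working shown to 5 dp, full precision carried).
Each pᵢ log₁₀ pᵢ term: 0.06667×(-1.17609)=-0.07841, 0.06667×(-1.17609)=-0.07841, 0.13333×(-0.87506)=-0.11667, 0.26667×(-0.57403)=-0.15308, 0.13333×(-0.87506)=-0.11667, 0.26667×(-0.57403)=-0.15308, 0.06667×(-1.17609)=-0.07841.
Sum = -0.77472, so H' = 0.775.

0.775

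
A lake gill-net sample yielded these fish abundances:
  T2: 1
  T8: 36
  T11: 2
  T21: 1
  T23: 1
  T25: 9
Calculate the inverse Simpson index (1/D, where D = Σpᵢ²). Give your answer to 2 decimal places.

1.81

Total N = 1+36+2+1+1+9 = 50, so the proportions are 0.02, 0.72, 0.04, 0.02, 0.02, 0.18 (working shown to 5 dp, full precision carried).
D = 0.02² + 0.72² + 0.04² + 0.02² + 0.02² + 0.18² = 0.00040 + 0.51840 + 0.00160 + 0.00040 + 0.00040 + 0.03240 = 0.55360.
So 1/D = 1.8064, i.e. 1.81 to 2 decimal places.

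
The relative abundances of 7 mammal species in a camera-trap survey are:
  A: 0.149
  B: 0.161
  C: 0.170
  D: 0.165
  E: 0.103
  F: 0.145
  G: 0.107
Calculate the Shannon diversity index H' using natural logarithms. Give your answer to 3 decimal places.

Each pᵢ ln pᵢ term (working shown to 6 dp, full precision carried): 0.149×(-1.903809)=-0.283668, 0.161×(-1.826351)=-0.294042, 0.17×(-1.771957)=-0.301233, 0.165×(-1.801810)=-0.297299, 0.103×(-2.273026)=-0.234122, 0.145×(-1.931022)=-0.279998, 0.107×(-2.234926)=-0.239137.
Sum = -1.929498, so H' = 1.929.

1.929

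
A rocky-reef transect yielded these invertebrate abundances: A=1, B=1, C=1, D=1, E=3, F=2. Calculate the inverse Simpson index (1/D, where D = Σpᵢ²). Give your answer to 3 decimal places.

4.765

Total N = 1+1+1+1+3+2 = 9, so the proportions are 0.1111111, 0.1111111, 0.1111111, 0.1111111, 0.3333333, 0.2222222 (working shown to 7 dp, full precision carried).
D = 0.1111111² + 0.1111111² + 0.1111111² + 0.1111111² + 0.3333333² + 0.2222222² = 0.0123457 + 0.0123457 + 0.0123457 + 0.0123457 + 0.1111111 + 0.0493827 = 0.2098765.
So 1/D = 4.76471, i.e. 4.765 to 3 decimal places.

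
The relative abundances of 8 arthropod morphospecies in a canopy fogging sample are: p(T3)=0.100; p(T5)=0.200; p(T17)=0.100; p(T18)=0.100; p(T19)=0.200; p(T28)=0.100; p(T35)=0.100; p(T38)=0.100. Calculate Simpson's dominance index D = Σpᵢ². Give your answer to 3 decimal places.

0.140

D = 0.1² + 0.2² + 0.1² + 0.1² + 0.2² + 0.1² + 0.1² + 0.1² = 0.01000 + 0.04000 + 0.01000 + 0.01000 + 0.04000 + 0.01000 + 0.01000 + 0.01000 = 0.14000 (working shown to 5 dp, full precision carried).
To 3 decimal places, D = 0.140.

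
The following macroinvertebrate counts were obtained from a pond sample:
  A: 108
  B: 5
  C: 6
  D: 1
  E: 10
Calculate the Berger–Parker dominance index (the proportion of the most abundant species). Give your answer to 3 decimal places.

Total N = 108+5+6+1+10 = 130, so the proportions are 0.83077, 0.03846, 0.04615, 0.00769, 0.07692 (working shown to 5 dp, full precision carried).
The largest proportion is 0.83077, i.e. d = 0.831 to 3 decimal places.

0.831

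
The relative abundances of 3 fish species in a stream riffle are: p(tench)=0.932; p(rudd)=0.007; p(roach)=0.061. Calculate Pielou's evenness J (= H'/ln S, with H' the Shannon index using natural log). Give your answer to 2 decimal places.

H' = −Σ pᵢ ln pᵢ = −((-0.0656) + (-0.0347) + (-0.1706)) = 0.2710 (working shown to 4 dp, full precision carried).
With S = 3 species, ln S = 1.0986, so J = 0.2710/1.0986 = 0.2467, i.e. 0.25 to 2 decimal places.

0.25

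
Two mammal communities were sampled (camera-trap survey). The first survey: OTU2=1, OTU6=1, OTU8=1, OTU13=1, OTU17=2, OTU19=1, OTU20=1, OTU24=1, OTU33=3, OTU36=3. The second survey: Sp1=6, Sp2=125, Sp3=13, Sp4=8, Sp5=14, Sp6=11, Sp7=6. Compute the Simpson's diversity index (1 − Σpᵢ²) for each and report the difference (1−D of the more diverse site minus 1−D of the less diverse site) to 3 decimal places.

The first survey: N=15, proportions 0.066667, 0.066667, 0.066667, 0.066667, 0.133333, 0.066667, 0.066667, 0.066667, 0.2, 0.2, giving 1−D = 0.871111 (working shown to 6 dp, full precision carried).
The second survey: N=183, proportions 0.032787, 0.68306, 0.071038, 0.043716, 0.076503, 0.060109, 0.032787, giving 1−D = 0.514856.
Difference = |0.871111 − 0.514856| = 0.356255, i.e. 0.356 to 3 decimal places.

0.356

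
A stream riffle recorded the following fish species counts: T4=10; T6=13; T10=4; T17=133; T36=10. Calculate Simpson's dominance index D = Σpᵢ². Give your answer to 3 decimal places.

Total N = 10+13+4+133+10 = 170, so the proportions are 0.05882, 0.07647, 0.02353, 0.78235, 0.05882 (working shown to 5 dp, full precision carried).
D = 0.05882² + 0.07647² + 0.02353² + 0.78235² + 0.05882² = 0.00346 + 0.00585 + 0.00055 + 0.61208 + 0.00346 = 0.62540.
To 3 decimal places, D = 0.625.

0.625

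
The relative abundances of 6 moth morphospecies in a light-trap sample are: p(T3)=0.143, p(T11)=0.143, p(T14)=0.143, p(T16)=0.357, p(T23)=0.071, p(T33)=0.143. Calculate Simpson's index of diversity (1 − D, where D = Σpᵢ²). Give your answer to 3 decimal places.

D = 0.143² + 0.143² + 0.143² + 0.357² + 0.071² + 0.143² = 0.02045 + 0.02045 + 0.02045 + 0.12745 + 0.00504 + 0.02045 = 0.21429 (working shown to 5 dp, full precision carried).
So 1 − D = 0.78571, i.e. 0.786 to 3 decimal places.

0.786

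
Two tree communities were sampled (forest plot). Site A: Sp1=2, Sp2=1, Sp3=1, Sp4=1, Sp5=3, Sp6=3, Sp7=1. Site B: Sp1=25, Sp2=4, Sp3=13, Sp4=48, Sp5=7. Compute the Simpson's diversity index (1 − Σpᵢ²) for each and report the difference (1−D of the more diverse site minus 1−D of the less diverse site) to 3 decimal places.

Site A: N=12, proportions 0.16667, 0.08333, 0.08333, 0.08333, 0.25, 0.25, 0.08333, giving 1−D = 0.81944 (working shown to 5 dp, full precision carried).
Site B: N=97, proportions 0.25773, 0.04124, 0.13402, 0.49485, 0.07216, giving 1−D = 0.66383.
Difference = |0.81944 − 0.66383| = 0.15561, i.e. 0.156 to 3 decimal places.

0.156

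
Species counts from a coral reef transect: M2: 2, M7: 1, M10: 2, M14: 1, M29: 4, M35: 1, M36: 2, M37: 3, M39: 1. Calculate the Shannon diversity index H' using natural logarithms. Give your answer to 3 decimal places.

Total N = 2+1+2+1+4+1+2+3+1 = 17, so the proportions are 0.11765, 0.05882, 0.11765, 0.05882, 0.23529, 0.05882, 0.11765, 0.17647, 0.05882 (working shown to 5 dp, full precision carried).
Each pᵢ ln pᵢ term: 0.11765×(-2.14007)=-0.25177, 0.05882×(-2.83321)=-0.16666, 0.11765×(-2.14007)=-0.25177, 0.05882×(-2.83321)=-0.16666, 0.23529×(-1.44692)=-0.34045, 0.05882×(-2.83321)=-0.16666, 0.11765×(-2.14007)=-0.25177, 0.17647×(-1.73460)=-0.30611, 0.05882×(-2.83321)=-0.16666.
Sum = -2.06851, so H' = 2.069.

2.069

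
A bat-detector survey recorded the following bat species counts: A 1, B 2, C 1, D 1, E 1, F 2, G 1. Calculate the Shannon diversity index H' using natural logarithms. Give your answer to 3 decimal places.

Total N = 1+2+1+1+1+2+1 = 9, so the proportions are 0.11111, 0.22222, 0.11111, 0.11111, 0.11111, 0.22222, 0.11111 (working shown to 5 dp, full precision carried).
Each pᵢ ln pᵢ term: 0.11111×(-2.19722)=-0.24414, 0.22222×(-1.50408)=-0.33424, 0.11111×(-2.19722)=-0.24414, 0.11111×(-2.19722)=-0.24414, 0.11111×(-2.19722)=-0.24414, 0.22222×(-1.50408)=-0.33424, 0.11111×(-2.19722)=-0.24414.
Sum = -1.88916, so H' = 1.889.

1.889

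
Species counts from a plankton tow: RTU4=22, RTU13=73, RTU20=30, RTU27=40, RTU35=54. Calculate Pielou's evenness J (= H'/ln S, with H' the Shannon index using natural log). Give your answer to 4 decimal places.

0.9476

Total N = 22+73+30+40+54 = 219, so the proportions are 0.100457, 0.333333, 0.136986, 0.182648, 0.246575 (working shown to 6 dp, full precision carried).
H' = −Σ pᵢ ln pᵢ = −((-0.230852) + (-0.366204) + (-0.272312) + (-0.310537) + (-0.345227)) = 1.525132.
With S = 5 species, ln S = 1.609438, so J = 1.525132/1.609438 = 0.947618, i.e. 0.9476 to 4 decimal places.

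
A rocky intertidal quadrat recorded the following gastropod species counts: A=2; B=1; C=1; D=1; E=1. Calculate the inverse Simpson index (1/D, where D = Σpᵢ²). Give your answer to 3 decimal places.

Total N = 2+1+1+1+1 = 6, so the proportions are 0.3333333, 0.1666667, 0.1666667, 0.1666667, 0.1666667 (working shown to 7 dp, full precision carried).
D = 0.3333333² + 0.1666667² + 0.1666667² + 0.1666667² + 0.1666667² = 0.1111111 + 0.0277778 + 0.0277778 + 0.0277778 + 0.0277778 = 0.2222222.
So 1/D = 4.50000, i.e. 4.500 to 3 decimal places.

4.500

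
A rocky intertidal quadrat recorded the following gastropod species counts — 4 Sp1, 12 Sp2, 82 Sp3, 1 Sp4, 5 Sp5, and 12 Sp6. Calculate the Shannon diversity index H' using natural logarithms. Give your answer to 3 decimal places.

1.007

Total N = 4+12+82+1+5+12 = 116, so the proportions are 0.03448, 0.10345, 0.7069, 0.00862, 0.0431, 0.10345 (working shown to 5 dp, full precision carried).
Each pᵢ ln pᵢ term: 0.03448×(-3.36730)=-0.11611, 0.10345×(-2.26868)=-0.23469, 0.7069×(-0.34687)=-0.24520, 0.00862×(-4.75359)=-0.04098, 0.0431×(-3.14415)=-0.13552, 0.10345×(-2.26868)=-0.23469.
Sum = -1.00720, so H' = 1.007.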